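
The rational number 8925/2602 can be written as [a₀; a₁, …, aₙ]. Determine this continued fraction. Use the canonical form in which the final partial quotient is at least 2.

Run the Euclidean algorithm, recording each quotient:
⌊8925/2602⌋ = 3, remainder 1119
⌊2602/1119⌋ = 2, remainder 364
⌊1119/364⌋ = 3, remainder 27
⌊364/27⌋ = 13, remainder 13
⌊27/13⌋ = 2, remainder 1
⌊13/1⌋ = 13, remainder 0

[3; 2, 3, 13, 2, 13]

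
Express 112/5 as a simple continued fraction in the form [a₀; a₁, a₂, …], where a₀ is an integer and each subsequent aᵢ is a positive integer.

112 ÷ 5 → quotient 22, remainder 2
5 ÷ 2 → quotient 2, remainder 1
2 ÷ 1 → quotient 2, remainder 0

[22; 2, 2]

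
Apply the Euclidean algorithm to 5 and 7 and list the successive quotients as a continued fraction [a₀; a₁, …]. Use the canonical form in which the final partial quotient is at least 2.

[0; 1, 2, 2]

Apply division with remainder until the remainder is 0:
5 = 0·7 + 5, so a_0 = 0
7 = 1·5 + 2, so a_1 = 1
5 = 2·2 + 1, so a_2 = 2
2 = 2·1 + 0, so a_3 = 2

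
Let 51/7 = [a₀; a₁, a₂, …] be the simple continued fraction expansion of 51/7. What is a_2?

51 ÷ 7 → quotient 7, remainder 2
7 ÷ 2 → quotient 3, remainder 1
2 ÷ 1 → quotient 2, remainder 0

2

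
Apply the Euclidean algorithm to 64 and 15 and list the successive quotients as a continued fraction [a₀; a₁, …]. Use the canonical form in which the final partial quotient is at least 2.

[4; 3, 1, 3]

64 ÷ 15 → quotient 4, remainder 4
15 ÷ 4 → quotient 3, remainder 3
4 ÷ 3 → quotient 1, remainder 1
3 ÷ 1 → quotient 3, remainder 0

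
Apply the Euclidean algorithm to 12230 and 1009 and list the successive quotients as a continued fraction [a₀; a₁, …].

Run the Euclidean algorithm, recording each quotient:
12230 ÷ 1009 → quotient 12, remainder 122
1009 ÷ 122 → quotient 8, remainder 33
122 ÷ 33 → quotient 3, remainder 23
33 ÷ 23 → quotient 1, remainder 10
23 ÷ 10 → quotient 2, remainder 3
10 ÷ 3 → quotient 3, remainder 1
3 ÷ 1 → quotient 3, remainder 0

[12; 8, 3, 1, 2, 3, 3]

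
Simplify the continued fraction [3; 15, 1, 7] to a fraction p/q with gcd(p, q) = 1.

389/127

Start with 7.
1 + 1/(7/1) = 1 + 1/7 = 8/7
15 + 1/(8/7) = 15 + 7/8 = 127/8
3 + 1/(127/8) = 3 + 8/127 = 389/127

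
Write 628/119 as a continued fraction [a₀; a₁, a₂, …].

628 ÷ 119 → quotient 5, remainder 33
119 ÷ 33 → quotient 3, remainder 20
33 ÷ 20 → quotient 1, remainder 13
20 ÷ 13 → quotient 1, remainder 7
13 ÷ 7 → quotient 1, remainder 6
7 ÷ 6 → quotient 1, remainder 1
6 ÷ 1 → quotient 6, remainder 0

[5; 3, 1, 1, 1, 1, 6]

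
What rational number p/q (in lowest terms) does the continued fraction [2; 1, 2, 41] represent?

a_0 = 2: 2/1
a_1 = 1: 3/1
a_2 = 2: 8/3
a_3 = 41: 331/124

331/124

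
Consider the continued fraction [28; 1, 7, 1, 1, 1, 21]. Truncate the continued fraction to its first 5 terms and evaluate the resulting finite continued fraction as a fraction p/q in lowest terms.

Start with 1.
1 + 1/(1/1) = 1 + 1/1 = 2/1
7 + 1/(2/1) = 7 + 1/2 = 15/2
1 + 1/(15/2) = 1 + 2/15 = 17/15
28 + 1/(17/15) = 28 + 15/17 = 491/17

491/17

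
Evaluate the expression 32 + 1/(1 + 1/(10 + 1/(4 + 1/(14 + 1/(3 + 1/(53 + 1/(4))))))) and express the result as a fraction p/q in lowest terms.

13880181/421748

a_0 = 32: 32/1
a_1 = 1: 33/1
a_2 = 10: 362/11
a_3 = 4: 1481/45
a_4 = 14: 21096/641
a_5 = 3: 64769/1968
a_6 = 53: 3453853/104945
a_7 = 4: 13880181/421748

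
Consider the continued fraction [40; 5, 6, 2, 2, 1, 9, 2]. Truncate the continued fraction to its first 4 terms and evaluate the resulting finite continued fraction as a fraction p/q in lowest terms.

a_0 = 40: 40/1
a_1 = 5: 201/5
a_2 = 6: 1246/31
a_3 = 2: 2693/67

2693/67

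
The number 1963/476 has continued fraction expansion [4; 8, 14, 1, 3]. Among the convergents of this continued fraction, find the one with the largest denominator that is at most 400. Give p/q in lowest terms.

499/121

a_0 = 4: 4/1  (≤ bound)
a_1 = 8: 33/8  (≤ bound)
a_2 = 14: 466/113  (≤ bound)
a_3 = 1: 499/121  (≤ bound)
a_4 = 3: 1963/476  (> 400, stop)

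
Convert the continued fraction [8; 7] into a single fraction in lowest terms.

57/7

Start with 7.
8 + 1/(7/1) = 8 + 1/7 = 57/7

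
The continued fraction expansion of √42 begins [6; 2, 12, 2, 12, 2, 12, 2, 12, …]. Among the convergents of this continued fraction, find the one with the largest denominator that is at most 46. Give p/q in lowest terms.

a_0 = 6: 6/1  (≤ bound)
a_1 = 2: 13/2  (≤ bound)
a_2 = 12: 162/25  (≤ bound)
a_3 = 2: 337/52  (> 46, stop)

162/25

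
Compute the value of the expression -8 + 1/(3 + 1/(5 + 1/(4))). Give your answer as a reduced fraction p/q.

-515/67

Use the convergent recurrence hₖ = aₖ·hₖ₋₁ + hₖ₋₂ (and likewise for the denominators kₖ):
a_0 = -8: -8/1
a_1 = 3: -23/3
a_2 = 5: -123/16
a_3 = 4: -515/67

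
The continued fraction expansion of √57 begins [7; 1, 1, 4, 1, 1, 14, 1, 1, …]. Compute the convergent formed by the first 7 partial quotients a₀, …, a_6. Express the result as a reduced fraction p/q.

2197/291

Start with 14.
1 + 1/(14/1) = 1 + 1/14 = 15/14
1 + 1/(15/14) = 1 + 14/15 = 29/15
4 + 1/(29/15) = 4 + 15/29 = 131/29
1 + 1/(131/29) = 1 + 29/131 = 160/131
1 + 1/(160/131) = 1 + 131/160 = 291/160
7 + 1/(291/160) = 7 + 160/291 = 2197/291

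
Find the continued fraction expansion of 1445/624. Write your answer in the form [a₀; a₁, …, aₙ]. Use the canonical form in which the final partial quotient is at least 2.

[2; 3, 5, 1, 32]

Run the Euclidean algorithm, recording each quotient:
1445 = 2·624 + 197, so a_0 = 2
624 = 3·197 + 33, so a_1 = 3
197 = 5·33 + 32, so a_2 = 5
33 = 1·32 + 1, so a_3 = 1
32 = 32·1 + 0, so a_4 = 32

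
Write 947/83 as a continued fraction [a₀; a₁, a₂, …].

[11; 2, 2, 3, 1, 3]

947 = 11·83 + 34, so a_0 = 11
83 = 2·34 + 15, so a_1 = 2
34 = 2·15 + 4, so a_2 = 2
15 = 3·4 + 3, so a_3 = 3
4 = 1·3 + 1, so a_4 = 1
3 = 3·1 + 0, so a_5 = 3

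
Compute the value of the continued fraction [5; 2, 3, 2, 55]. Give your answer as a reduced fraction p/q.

Collapse the nested fraction from the inside out:
Start with 55.
2 + 1/(55/1) = 2 + 1/55 = 111/55
3 + 1/(111/55) = 3 + 55/111 = 388/111
2 + 1/(388/111) = 2 + 111/388 = 887/388
5 + 1/(887/388) = 5 + 388/887 = 4823/887

4823/887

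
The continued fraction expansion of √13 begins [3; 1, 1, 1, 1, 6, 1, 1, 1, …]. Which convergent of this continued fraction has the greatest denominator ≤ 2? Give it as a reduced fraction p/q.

7/2

a_0 = 3: 3/1  (≤ bound)
a_1 = 1: 4/1  (≤ bound)
a_2 = 1: 7/2  (≤ bound)
a_3 = 1: 11/3  (> 2, stop)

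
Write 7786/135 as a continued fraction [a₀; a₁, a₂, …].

[57; 1, 2, 14, 1, 2]

Repeatedly divide and take the remainder:
7786 = 57·135 + 91, so a_0 = 57
135 = 1·91 + 44, so a_1 = 1
91 = 2·44 + 3, so a_2 = 2
44 = 14·3 + 2, so a_3 = 14
3 = 1·2 + 1, so a_4 = 1
2 = 2·1 + 0, so a_5 = 2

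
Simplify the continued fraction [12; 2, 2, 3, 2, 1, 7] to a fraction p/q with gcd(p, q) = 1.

Build up convergents one term at a time:
a_0 = 12: 12/1
a_1 = 2: 25/2
a_2 = 2: 62/5
a_3 = 3: 211/17
a_4 = 2: 484/39
a_5 = 1: 695/56
a_6 = 7: 5349/431

5349/431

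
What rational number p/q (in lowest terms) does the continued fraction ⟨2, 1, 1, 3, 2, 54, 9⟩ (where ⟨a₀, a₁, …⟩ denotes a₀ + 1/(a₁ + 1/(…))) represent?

20129/7855

a_0 = 2: 2/1
a_1 = 1: 3/1
a_2 = 1: 5/2
a_3 = 3: 18/7
a_4 = 2: 41/16
a_5 = 54: 2232/871
a_6 = 9: 20129/7855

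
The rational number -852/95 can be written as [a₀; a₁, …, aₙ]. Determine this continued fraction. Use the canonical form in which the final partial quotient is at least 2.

Apply division with remainder until the remainder is 0:
-852 = -9·95 + 3, so a_0 = -9
95 = 31·3 + 2, so a_1 = 31
3 = 1·2 + 1, so a_2 = 1
2 = 2·1 + 0, so a_3 = 2

[-9; 31, 1, 2]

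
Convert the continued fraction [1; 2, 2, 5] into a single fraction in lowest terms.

Collapse the nested fraction from the inside out:
Start with 5.
2 + 1/(5/1) = 2 + 1/5 = 11/5
2 + 1/(11/5) = 2 + 5/11 = 27/11
1 + 1/(27/11) = 1 + 11/27 = 38/27

38/27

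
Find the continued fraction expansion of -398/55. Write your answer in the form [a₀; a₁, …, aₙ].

Run the Euclidean algorithm, recording each quotient:
⌊-398/55⌋ = -8, remainder 42
⌊55/42⌋ = 1, remainder 13
⌊42/13⌋ = 3, remainder 3
⌊13/3⌋ = 4, remainder 1
⌊3/1⌋ = 3, remainder 0

[-8; 1, 3, 4, 3]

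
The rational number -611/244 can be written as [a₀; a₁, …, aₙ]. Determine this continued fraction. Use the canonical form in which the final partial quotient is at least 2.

Run the Euclidean algorithm, recording each quotient:
-611 = -3·244 + 121, so a_0 = -3
244 = 2·121 + 2, so a_1 = 2
121 = 60·2 + 1, so a_2 = 60
2 = 2·1 + 0, so a_3 = 2

[-3; 2, 60, 2]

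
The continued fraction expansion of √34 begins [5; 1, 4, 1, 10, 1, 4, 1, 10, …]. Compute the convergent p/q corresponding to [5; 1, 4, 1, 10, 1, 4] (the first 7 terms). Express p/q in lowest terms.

2035/349

Starting at the tail and folding back:
Start with 4.
1 + 1/(4/1) = 1 + 1/4 = 5/4
10 + 1/(5/4) = 10 + 4/5 = 54/5
1 + 1/(54/5) = 1 + 5/54 = 59/54
4 + 1/(59/54) = 4 + 54/59 = 290/59
1 + 1/(290/59) = 1 + 59/290 = 349/290
5 + 1/(349/290) = 5 + 290/349 = 2035/349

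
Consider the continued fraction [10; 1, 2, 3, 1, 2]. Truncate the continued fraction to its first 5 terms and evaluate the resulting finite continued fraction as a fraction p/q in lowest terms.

139/13

Start with 1.
3 + 1/(1/1) = 3 + 1/1 = 4/1
2 + 1/(4/1) = 2 + 1/4 = 9/4
1 + 1/(9/4) = 1 + 4/9 = 13/9
10 + 1/(13/9) = 10 + 9/13 = 139/13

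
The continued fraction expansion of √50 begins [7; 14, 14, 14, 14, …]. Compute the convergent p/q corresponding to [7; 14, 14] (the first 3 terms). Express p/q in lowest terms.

1393/197

Work from the innermost term outward:
Start with 14.
14 + 1/(14/1) = 14 + 1/14 = 197/14
7 + 1/(197/14) = 7 + 14/197 = 1393/197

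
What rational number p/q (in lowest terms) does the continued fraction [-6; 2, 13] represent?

-149/27

Compute successive convergents:
a_0 = -6: -6/1
a_1 = 2: -11/2
a_2 = 13: -149/27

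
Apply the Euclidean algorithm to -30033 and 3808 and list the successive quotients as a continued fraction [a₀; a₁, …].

[-8; 8, 1, 5, 14, 5]

Apply division with remainder until the remainder is 0:
-30033 ÷ 3808 → quotient -8, remainder 431
3808 ÷ 431 → quotient 8, remainder 360
431 ÷ 360 → quotient 1, remainder 71
360 ÷ 71 → quotient 5, remainder 5
71 ÷ 5 → quotient 14, remainder 1
5 ÷ 1 → quotient 5, remainder 0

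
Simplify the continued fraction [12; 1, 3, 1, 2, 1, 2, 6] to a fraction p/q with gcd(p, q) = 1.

4233/331

Use the convergent recurrence hₖ = aₖ·hₖ₋₁ + hₖ₋₂ (and likewise for the denominators kₖ):
a_0 = 12: 12/1
a_1 = 1: 13/1
a_2 = 3: 51/4
a_3 = 1: 64/5
a_4 = 2: 179/14
a_5 = 1: 243/19
a_6 = 2: 665/52
a_7 = 6: 4233/331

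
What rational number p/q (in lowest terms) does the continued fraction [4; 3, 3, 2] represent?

Use the convergent recurrence hₖ = aₖ·hₖ₋₁ + hₖ₋₂ (and likewise for the denominators kₖ):
a_0 = 4: 4/1
a_1 = 3: 13/3
a_2 = 3: 43/10
a_3 = 2: 99/23

99/23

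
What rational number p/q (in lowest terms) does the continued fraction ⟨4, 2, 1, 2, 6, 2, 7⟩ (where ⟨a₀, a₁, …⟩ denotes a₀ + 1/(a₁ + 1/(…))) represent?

a_0 = 4: 4/1
a_1 = 2: 9/2
a_2 = 1: 13/3
a_3 = 2: 35/8
a_4 = 6: 223/51
a_5 = 2: 481/110
a_6 = 7: 3590/821

3590/821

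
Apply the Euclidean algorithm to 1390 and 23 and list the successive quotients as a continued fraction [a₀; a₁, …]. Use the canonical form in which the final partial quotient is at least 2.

[60; 2, 3, 3]

1390 ÷ 23 → quotient 60, remainder 10
23 ÷ 10 → quotient 2, remainder 3
10 ÷ 3 → quotient 3, remainder 1
3 ÷ 1 → quotient 3, remainder 0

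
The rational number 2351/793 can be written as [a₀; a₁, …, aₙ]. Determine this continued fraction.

⌊2351/793⌋ = 2, remainder 765
⌊793/765⌋ = 1, remainder 28
⌊765/28⌋ = 27, remainder 9
⌊28/9⌋ = 3, remainder 1
⌊9/1⌋ = 9, remainder 0

[2; 1, 27, 3, 9]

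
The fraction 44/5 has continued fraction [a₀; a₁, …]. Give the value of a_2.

4

44 = 8·5 + 4, so a_0 = 8
5 = 1·4 + 1, so a_1 = 1
4 = 4·1 + 0, so a_2 = 4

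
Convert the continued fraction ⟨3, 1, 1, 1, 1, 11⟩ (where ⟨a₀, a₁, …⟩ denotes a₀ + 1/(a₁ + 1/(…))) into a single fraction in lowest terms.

Compute successive convergents:
a_0 = 3: 3/1
a_1 = 1: 4/1
a_2 = 1: 7/2
a_3 = 1: 11/3
a_4 = 1: 18/5
a_5 = 11: 209/58

209/58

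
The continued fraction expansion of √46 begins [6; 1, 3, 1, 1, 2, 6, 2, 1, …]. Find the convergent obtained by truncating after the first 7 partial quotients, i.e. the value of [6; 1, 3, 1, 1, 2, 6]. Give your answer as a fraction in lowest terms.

997/147

a_0 = 6: 6/1
a_1 = 1: 7/1
a_2 = 3: 27/4
a_3 = 1: 34/5
a_4 = 1: 61/9
a_5 = 2: 156/23
a_6 = 6: 997/147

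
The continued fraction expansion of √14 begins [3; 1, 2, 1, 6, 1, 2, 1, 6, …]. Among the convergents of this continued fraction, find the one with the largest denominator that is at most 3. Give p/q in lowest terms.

11/3

a_0 = 3: 3/1  (≤ bound)
a_1 = 1: 4/1  (≤ bound)
a_2 = 2: 11/3  (≤ bound)
a_3 = 1: 15/4  (> 3, stop)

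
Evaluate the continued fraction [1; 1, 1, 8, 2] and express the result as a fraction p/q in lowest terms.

55/36

Use the convergent recurrence hₖ = aₖ·hₖ₋₁ + hₖ₋₂ (and likewise for the denominators kₖ):
a_0 = 1: 1/1
a_1 = 1: 2/1
a_2 = 1: 3/2
a_3 = 8: 26/17
a_4 = 2: 55/36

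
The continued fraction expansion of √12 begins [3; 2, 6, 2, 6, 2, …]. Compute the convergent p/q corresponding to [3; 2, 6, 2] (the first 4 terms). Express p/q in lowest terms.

97/28

Start with 2.
6 + 1/(2/1) = 6 + 1/2 = 13/2
2 + 1/(13/2) = 2 + 2/13 = 28/13
3 + 1/(28/13) = 3 + 13/28 = 97/28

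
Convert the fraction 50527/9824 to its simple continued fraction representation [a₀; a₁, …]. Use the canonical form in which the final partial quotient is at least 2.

[5; 6, 1, 55, 3, 1, 1, 3]

50527 = 5·9824 + 1407, so a_0 = 5
9824 = 6·1407 + 1382, so a_1 = 6
1407 = 1·1382 + 25, so a_2 = 1
1382 = 55·25 + 7, so a_3 = 55
25 = 3·7 + 4, so a_4 = 3
7 = 1·4 + 3, so a_5 = 1
4 = 1·3 + 1, so a_6 = 1
3 = 3·1 + 0, so a_7 = 3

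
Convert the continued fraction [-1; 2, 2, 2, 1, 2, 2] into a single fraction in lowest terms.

Start with 2.
2 + 1/(2/1) = 2 + 1/2 = 5/2
1 + 1/(5/2) = 1 + 2/5 = 7/5
2 + 1/(7/5) = 2 + 5/7 = 19/7
2 + 1/(19/7) = 2 + 7/19 = 45/19
2 + 1/(45/19) = 2 + 19/45 = 109/45
-1 + 1/(109/45) = -1 + 45/109 = -64/109

-64/109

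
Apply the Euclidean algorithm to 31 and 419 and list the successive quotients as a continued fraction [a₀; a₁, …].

[0; 13, 1, 1, 15]

⌊31/419⌋ = 0, remainder 31
⌊419/31⌋ = 13, remainder 16
⌊31/16⌋ = 1, remainder 15
⌊16/15⌋ = 1, remainder 1
⌊15/1⌋ = 15, remainder 0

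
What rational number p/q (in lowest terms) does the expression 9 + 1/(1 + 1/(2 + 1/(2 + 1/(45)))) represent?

3089/318

a_0 = 9: 9/1
a_1 = 1: 10/1
a_2 = 2: 29/3
a_3 = 2: 68/7
a_4 = 45: 3089/318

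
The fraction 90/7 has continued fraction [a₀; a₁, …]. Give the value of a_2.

6

Apply division with remainder until the remainder is 0:
90 = 12·7 + 6, so a_0 = 12
7 = 1·6 + 1, so a_1 = 1
6 = 6·1 + 0, so a_2 = 6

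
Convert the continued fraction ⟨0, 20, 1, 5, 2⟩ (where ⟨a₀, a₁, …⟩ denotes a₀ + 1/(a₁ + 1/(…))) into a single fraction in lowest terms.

Start with 2.
5 + 1/(2/1) = 5 + 1/2 = 11/2
1 + 1/(11/2) = 1 + 2/11 = 13/11
20 + 1/(13/11) = 20 + 11/13 = 271/13
0 + 1/(271/13) = 0 + 13/271 = 13/271

13/271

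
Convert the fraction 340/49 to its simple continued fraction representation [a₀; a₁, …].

[6; 1, 15, 3]

⌊340/49⌋ = 6, remainder 46
⌊49/46⌋ = 1, remainder 3
⌊46/3⌋ = 15, remainder 1
⌊3/1⌋ = 3, remainder 0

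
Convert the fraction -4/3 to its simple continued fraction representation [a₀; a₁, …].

-4 = -2·3 + 2, so a_0 = -2
3 = 1·2 + 1, so a_1 = 1
2 = 2·1 + 0, so a_2 = 2

[-2; 1, 2]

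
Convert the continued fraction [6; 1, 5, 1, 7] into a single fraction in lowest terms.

Work from the innermost term outward:
Start with 7.
1 + 1/(7/1) = 1 + 1/7 = 8/7
5 + 1/(8/7) = 5 + 7/8 = 47/8
1 + 1/(47/8) = 1 + 8/47 = 55/47
6 + 1/(55/47) = 6 + 47/55 = 377/55

377/55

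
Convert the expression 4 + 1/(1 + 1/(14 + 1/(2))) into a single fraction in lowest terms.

Start with 2.
14 + 1/(2/1) = 14 + 1/2 = 29/2
1 + 1/(29/2) = 1 + 2/29 = 31/29
4 + 1/(31/29) = 4 + 29/31 = 153/31

153/31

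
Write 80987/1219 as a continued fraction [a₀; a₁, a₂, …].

[66; 2, 3, 2, 14, 1, 4]

80987 = 66·1219 + 533, so a_0 = 66
1219 = 2·533 + 153, so a_1 = 2
533 = 3·153 + 74, so a_2 = 3
153 = 2·74 + 5, so a_3 = 2
74 = 14·5 + 4, so a_4 = 14
5 = 1·4 + 1, so a_5 = 1
4 = 4·1 + 0, so a_6 = 4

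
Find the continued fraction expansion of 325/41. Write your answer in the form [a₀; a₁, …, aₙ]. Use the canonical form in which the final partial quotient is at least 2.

[7; 1, 12, 1, 2]

Apply division with remainder until the remainder is 0:
325 ÷ 41 → quotient 7, remainder 38
41 ÷ 38 → quotient 1, remainder 3
38 ÷ 3 → quotient 12, remainder 2
3 ÷ 2 → quotient 1, remainder 1
2 ÷ 1 → quotient 2, remainder 0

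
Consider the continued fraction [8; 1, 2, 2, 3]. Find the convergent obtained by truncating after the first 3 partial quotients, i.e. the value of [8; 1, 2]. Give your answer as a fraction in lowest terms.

Work from the innermost term outward:
Start with 2.
1 + 1/(2/1) = 1 + 1/2 = 3/2
8 + 1/(3/2) = 8 + 2/3 = 26/3

26/3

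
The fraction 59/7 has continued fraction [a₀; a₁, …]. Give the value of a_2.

3

Repeatedly divide and take the remainder:
⌊59/7⌋ = 8, remainder 3
⌊7/3⌋ = 2, remainder 1
⌊3/1⌋ = 3, remainder 0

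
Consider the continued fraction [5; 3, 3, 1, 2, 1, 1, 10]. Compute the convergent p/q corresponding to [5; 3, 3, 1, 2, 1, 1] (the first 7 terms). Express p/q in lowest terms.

a_0 = 5: 5/1
a_1 = 3: 16/3
a_2 = 3: 53/10
a_3 = 1: 69/13
a_4 = 2: 191/36
a_5 = 1: 260/49
a_6 = 1: 451/85

451/85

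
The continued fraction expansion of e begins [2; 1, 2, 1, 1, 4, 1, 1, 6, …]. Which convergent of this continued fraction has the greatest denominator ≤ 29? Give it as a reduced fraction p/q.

List convergents until the denominator exceeds the bound:
a_0 = 2: 2/1  (≤ bound)
a_1 = 1: 3/1  (≤ bound)
a_2 = 2: 8/3  (≤ bound)
a_3 = 1: 11/4  (≤ bound)
a_4 = 1: 19/7  (≤ bound)
a_5 = 4: 87/32  (> 29, stop)

19/7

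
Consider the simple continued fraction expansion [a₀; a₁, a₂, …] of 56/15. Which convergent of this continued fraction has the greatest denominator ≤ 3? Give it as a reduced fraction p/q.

11/3

List convergents until the denominator exceeds the bound:
a_0 = 3: 3/1  (≤ bound)
a_1 = 1: 4/1  (≤ bound)
a_2 = 2: 11/3  (≤ bound)
a_3 = 1: 15/4  (> 3, stop)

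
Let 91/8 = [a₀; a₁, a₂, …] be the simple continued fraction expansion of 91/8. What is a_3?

91 = 11·8 + 3, so a_0 = 11
8 = 2·3 + 2, so a_1 = 2
3 = 1·2 + 1, so a_2 = 1
2 = 2·1 + 0, so a_3 = 2

2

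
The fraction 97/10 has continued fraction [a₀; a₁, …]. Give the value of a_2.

2

Run the Euclidean algorithm, recording each quotient:
97 ÷ 10 → quotient 9, remainder 7
10 ÷ 7 → quotient 1, remainder 3
7 ÷ 3 → quotient 2, remainder 1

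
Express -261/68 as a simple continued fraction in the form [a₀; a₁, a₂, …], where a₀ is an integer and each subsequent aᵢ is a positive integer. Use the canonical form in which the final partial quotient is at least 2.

[-4; 6, 5, 2]

Run the Euclidean algorithm, recording each quotient:
-261 = -4·68 + 11, so a_0 = -4
68 = 6·11 + 2, so a_1 = 6
11 = 5·2 + 1, so a_2 = 5
2 = 2·1 + 0, so a_3 = 2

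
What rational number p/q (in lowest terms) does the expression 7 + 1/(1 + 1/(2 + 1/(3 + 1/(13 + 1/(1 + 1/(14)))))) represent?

16438/2135

Start with 14.
1 + 1/(14/1) = 1 + 1/14 = 15/14
13 + 1/(15/14) = 13 + 14/15 = 209/15
3 + 1/(209/15) = 3 + 15/209 = 642/209
2 + 1/(642/209) = 2 + 209/642 = 1493/642
1 + 1/(1493/642) = 1 + 642/1493 = 2135/1493
7 + 1/(2135/1493) = 7 + 1493/2135 = 16438/2135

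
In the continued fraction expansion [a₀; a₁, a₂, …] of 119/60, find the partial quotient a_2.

59

119 = 1·60 + 59, so a_0 = 1
60 = 1·59 + 1, so a_1 = 1
59 = 59·1 + 0, so a_2 = 59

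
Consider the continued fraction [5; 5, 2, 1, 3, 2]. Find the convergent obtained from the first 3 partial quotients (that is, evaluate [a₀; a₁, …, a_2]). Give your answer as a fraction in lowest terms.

Start with 2.
5 + 1/(2/1) = 5 + 1/2 = 11/2
5 + 1/(11/2) = 5 + 2/11 = 57/11

57/11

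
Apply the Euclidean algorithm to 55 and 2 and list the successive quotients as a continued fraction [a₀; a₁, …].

⌊55/2⌋ = 27, remainder 1
⌊2/1⌋ = 2, remainder 0

[27; 2]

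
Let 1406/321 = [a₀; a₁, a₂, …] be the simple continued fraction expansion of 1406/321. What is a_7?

Run the Euclidean algorithm, recording each quotient:
⌊1406/321⌋ = 4, remainder 122
⌊321/122⌋ = 2, remainder 77
⌊122/77⌋ = 1, remainder 45
⌊77/45⌋ = 1, remainder 32
⌊45/32⌋ = 1, remainder 13
⌊32/13⌋ = 2, remainder 6
⌊13/6⌋ = 2, remainder 1
⌊6/1⌋ = 6, remainder 0

6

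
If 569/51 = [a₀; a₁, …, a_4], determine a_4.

2

Apply division with remainder until the remainder is 0:
⌊569/51⌋ = 11, remainder 8
⌊51/8⌋ = 6, remainder 3
⌊8/3⌋ = 2, remainder 2
⌊3/2⌋ = 1, remainder 1
⌊2/1⌋ = 2, remainder 0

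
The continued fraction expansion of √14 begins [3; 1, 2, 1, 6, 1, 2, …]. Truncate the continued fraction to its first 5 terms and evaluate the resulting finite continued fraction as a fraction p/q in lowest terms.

Use the convergent recurrence hₖ = aₖ·hₖ₋₁ + hₖ₋₂ (and likewise for the denominators kₖ):
a_0 = 3: 3/1
a_1 = 1: 4/1
a_2 = 2: 11/3
a_3 = 1: 15/4
a_4 = 6: 101/27

101/27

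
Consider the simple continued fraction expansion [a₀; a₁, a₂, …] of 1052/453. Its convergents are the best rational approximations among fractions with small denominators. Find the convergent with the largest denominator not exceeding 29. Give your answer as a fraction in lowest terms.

65/28

a_0 = 2: 2/1  (≤ bound)
a_1 = 3: 7/3  (≤ bound)
a_2 = 9: 65/28  (≤ bound)
a_3 = 1: 72/31  (> 29, stop)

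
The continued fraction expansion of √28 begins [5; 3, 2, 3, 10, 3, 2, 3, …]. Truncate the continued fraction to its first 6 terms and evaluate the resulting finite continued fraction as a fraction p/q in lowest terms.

4048/765

Build up convergents one term at a time:
a_0 = 5: 5/1
a_1 = 3: 16/3
a_2 = 2: 37/7
a_3 = 3: 127/24
a_4 = 10: 1307/247
a_5 = 3: 4048/765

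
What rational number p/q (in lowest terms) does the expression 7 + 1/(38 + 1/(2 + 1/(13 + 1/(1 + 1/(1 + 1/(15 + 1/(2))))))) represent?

485053/69037

Start with 2.
15 + 1/(2/1) = 15 + 1/2 = 31/2
1 + 1/(31/2) = 1 + 2/31 = 33/31
1 + 1/(33/31) = 1 + 31/33 = 64/33
13 + 1/(64/33) = 13 + 33/64 = 865/64
2 + 1/(865/64) = 2 + 64/865 = 1794/865
38 + 1/(1794/865) = 38 + 865/1794 = 69037/1794
7 + 1/(69037/1794) = 7 + 1794/69037 = 485053/69037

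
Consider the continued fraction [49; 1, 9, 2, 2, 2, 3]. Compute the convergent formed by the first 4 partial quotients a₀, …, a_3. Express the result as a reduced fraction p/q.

1048/21

Collapse the nested fraction from the inside out:
Start with 2.
9 + 1/(2/1) = 9 + 1/2 = 19/2
1 + 1/(19/2) = 1 + 2/19 = 21/19
49 + 1/(21/19) = 49 + 19/21 = 1048/21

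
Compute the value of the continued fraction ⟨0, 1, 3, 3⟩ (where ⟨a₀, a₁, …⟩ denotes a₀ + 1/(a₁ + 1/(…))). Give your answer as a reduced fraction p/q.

Start with 3.
3 + 1/(3/1) = 3 + 1/3 = 10/3
1 + 1/(10/3) = 1 + 3/10 = 13/10
0 + 1/(13/10) = 0 + 10/13 = 10/13

10/13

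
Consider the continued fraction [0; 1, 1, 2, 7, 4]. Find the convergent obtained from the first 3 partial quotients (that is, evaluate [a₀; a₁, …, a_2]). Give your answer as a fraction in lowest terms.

1/2

Work from the innermost term outward:
Start with 1.
1 + 1/(1/1) = 1 + 1/1 = 2/1
0 + 1/(2/1) = 0 + 1/2 = 1/2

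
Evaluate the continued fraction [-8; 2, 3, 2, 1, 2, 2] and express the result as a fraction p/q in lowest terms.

-1112/147

Start with 2.
2 + 1/(2/1) = 2 + 1/2 = 5/2
1 + 1/(5/2) = 1 + 2/5 = 7/5
2 + 1/(7/5) = 2 + 5/7 = 19/7
3 + 1/(19/7) = 3 + 7/19 = 64/19
2 + 1/(64/19) = 2 + 19/64 = 147/64
-8 + 1/(147/64) = -8 + 64/147 = -1112/147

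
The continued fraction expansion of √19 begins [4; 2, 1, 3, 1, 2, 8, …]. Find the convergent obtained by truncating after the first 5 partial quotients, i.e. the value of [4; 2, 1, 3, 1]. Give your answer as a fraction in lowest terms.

Start with 1.
3 + 1/(1/1) = 3 + 1/1 = 4/1
1 + 1/(4/1) = 1 + 1/4 = 5/4
2 + 1/(5/4) = 2 + 4/5 = 14/5
4 + 1/(14/5) = 4 + 5/14 = 61/14

61/14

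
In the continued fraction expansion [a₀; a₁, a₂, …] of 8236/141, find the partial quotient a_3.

3

8236 ÷ 141 → quotient 58, remainder 58
141 ÷ 58 → quotient 2, remainder 25
58 ÷ 25 → quotient 2, remainder 8
25 ÷ 8 → quotient 3, remainder 1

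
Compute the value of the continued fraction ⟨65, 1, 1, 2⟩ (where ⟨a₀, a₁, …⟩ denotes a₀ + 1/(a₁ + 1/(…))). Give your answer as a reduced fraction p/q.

Start with 2.
1 + 1/(2/1) = 1 + 1/2 = 3/2
1 + 1/(3/2) = 1 + 2/3 = 5/3
65 + 1/(5/3) = 65 + 3/5 = 328/5

328/5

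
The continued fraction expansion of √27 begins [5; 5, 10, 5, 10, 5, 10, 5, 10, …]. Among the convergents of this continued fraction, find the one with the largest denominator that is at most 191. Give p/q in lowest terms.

List convergents until the denominator exceeds the bound:
a_0 = 5: 5/1  (≤ bound)
a_1 = 5: 26/5  (≤ bound)
a_2 = 10: 265/51  (≤ bound)
a_3 = 5: 1351/260  (> 191, stop)

265/51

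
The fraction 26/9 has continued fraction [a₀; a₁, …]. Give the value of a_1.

1

Apply division with remainder until the remainder is 0:
26 = 2·9 + 8, so a_0 = 2
9 = 1·8 + 1, so a_1 = 1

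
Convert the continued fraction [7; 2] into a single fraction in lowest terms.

15/2

Build up convergents one term at a time:
a_0 = 7: 7/1
a_1 = 2: 15/2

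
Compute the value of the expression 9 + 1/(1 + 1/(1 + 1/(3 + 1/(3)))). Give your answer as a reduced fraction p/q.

220/23

Use the convergent recurrence hₖ = aₖ·hₖ₋₁ + hₖ₋₂ (and likewise for the denominators kₖ):
a_0 = 9: 9/1
a_1 = 1: 10/1
a_2 = 1: 19/2
a_3 = 3: 67/7
a_4 = 3: 220/23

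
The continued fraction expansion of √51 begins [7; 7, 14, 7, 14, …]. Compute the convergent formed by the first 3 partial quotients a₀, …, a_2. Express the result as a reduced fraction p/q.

Compute successive convergents:
a_0 = 7: 7/1
a_1 = 7: 50/7
a_2 = 14: 707/99

707/99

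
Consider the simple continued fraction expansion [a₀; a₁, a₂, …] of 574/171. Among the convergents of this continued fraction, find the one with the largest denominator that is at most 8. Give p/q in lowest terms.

10/3

a_0 = 3: 3/1  (≤ bound)
a_1 = 2: 7/2  (≤ bound)
a_2 = 1: 10/3  (≤ bound)
a_3 = 4: 47/14  (> 8, stop)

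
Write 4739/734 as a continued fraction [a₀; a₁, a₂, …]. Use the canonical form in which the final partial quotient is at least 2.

[6; 2, 5, 4, 3, 1, 3]

4739 = 6·734 + 335, so a_0 = 6
734 = 2·335 + 64, so a_1 = 2
335 = 5·64 + 15, so a_2 = 5
64 = 4·15 + 4, so a_3 = 4
15 = 3·4 + 3, so a_4 = 3
4 = 1·3 + 1, so a_5 = 1
3 = 3·1 + 0, so a_6 = 3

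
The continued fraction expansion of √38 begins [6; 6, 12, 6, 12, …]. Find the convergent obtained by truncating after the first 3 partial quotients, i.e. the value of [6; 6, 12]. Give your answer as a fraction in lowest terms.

Starting at the tail and folding back:
Start with 12.
6 + 1/(12/1) = 6 + 1/12 = 73/12
6 + 1/(73/12) = 6 + 12/73 = 450/73

450/73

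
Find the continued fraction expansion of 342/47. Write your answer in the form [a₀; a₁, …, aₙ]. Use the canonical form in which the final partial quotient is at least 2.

Repeatedly divide and take the remainder:
342 ÷ 47 → quotient 7, remainder 13
47 ÷ 13 → quotient 3, remainder 8
13 ÷ 8 → quotient 1, remainder 5
8 ÷ 5 → quotient 1, remainder 3
5 ÷ 3 → quotient 1, remainder 2
3 ÷ 2 → quotient 1, remainder 1
2 ÷ 1 → quotient 2, remainder 0

[7; 3, 1, 1, 1, 1, 2]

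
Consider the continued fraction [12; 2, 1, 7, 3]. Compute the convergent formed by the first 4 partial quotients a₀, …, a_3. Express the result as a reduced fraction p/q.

284/23

Build up convergents one term at a time:
a_0 = 12: 12/1
a_1 = 2: 25/2
a_2 = 1: 37/3
a_3 = 7: 284/23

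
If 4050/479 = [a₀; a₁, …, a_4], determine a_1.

2

⌊4050/479⌋ = 8, remainder 218
⌊479/218⌋ = 2, remainder 43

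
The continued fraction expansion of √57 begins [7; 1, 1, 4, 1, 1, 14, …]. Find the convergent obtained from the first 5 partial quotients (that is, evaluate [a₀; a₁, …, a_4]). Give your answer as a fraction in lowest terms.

83/11

Work from the innermost term outward:
Start with 1.
4 + 1/(1/1) = 4 + 1/1 = 5/1
1 + 1/(5/1) = 1 + 1/5 = 6/5
1 + 1/(6/5) = 1 + 5/6 = 11/6
7 + 1/(11/6) = 7 + 6/11 = 83/11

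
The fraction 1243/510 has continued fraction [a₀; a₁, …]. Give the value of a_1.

2

⌊1243/510⌋ = 2, remainder 223
⌊510/223⌋ = 2, remainder 64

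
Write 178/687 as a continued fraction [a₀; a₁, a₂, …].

[0; 3, 1, 6, 8, 3]

⌊178/687⌋ = 0, remainder 178
⌊687/178⌋ = 3, remainder 153
⌊178/153⌋ = 1, remainder 25
⌊153/25⌋ = 6, remainder 3
⌊25/3⌋ = 8, remainder 1
⌊3/1⌋ = 3, remainder 0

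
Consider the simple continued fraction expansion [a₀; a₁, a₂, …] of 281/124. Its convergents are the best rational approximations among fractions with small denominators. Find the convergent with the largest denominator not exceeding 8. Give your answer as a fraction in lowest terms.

a_0 = 2: 2/1  (≤ bound)
a_1 = 3: 7/3  (≤ bound)
a_2 = 1: 9/4  (≤ bound)
a_3 = 3: 34/15  (> 8, stop)

9/4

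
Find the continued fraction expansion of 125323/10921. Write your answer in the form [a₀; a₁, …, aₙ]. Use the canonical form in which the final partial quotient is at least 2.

125323 = 11·10921 + 5192, so a_0 = 11
10921 = 2·5192 + 537, so a_1 = 2
5192 = 9·537 + 359, so a_2 = 9
537 = 1·359 + 178, so a_3 = 1
359 = 2·178 + 3, so a_4 = 2
178 = 59·3 + 1, so a_5 = 59
3 = 3·1 + 0, so a_6 = 3

[11; 2, 9, 1, 2, 59, 3]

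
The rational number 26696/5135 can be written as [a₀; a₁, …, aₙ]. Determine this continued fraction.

⌊26696/5135⌋ = 5, remainder 1021
⌊5135/1021⌋ = 5, remainder 30
⌊1021/30⌋ = 34, remainder 1
⌊30/1⌋ = 30, remainder 0

[5; 5, 34, 30]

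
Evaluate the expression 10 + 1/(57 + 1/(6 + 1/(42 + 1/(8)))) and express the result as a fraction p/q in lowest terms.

Start with 8.
42 + 1/(8/1) = 42 + 1/8 = 337/8
6 + 1/(337/8) = 6 + 8/337 = 2030/337
57 + 1/(2030/337) = 57 + 337/2030 = 116047/2030
10 + 1/(116047/2030) = 10 + 2030/116047 = 1162500/116047

1162500/116047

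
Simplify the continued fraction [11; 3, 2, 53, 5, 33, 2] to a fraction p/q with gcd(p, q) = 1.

Build up convergents one term at a time:
a_0 = 11: 11/1
a_1 = 3: 34/3
a_2 = 2: 79/7
a_3 = 53: 4221/374
a_4 = 5: 21184/1877
a_5 = 33: 703293/62315
a_6 = 2: 1427770/126507

1427770/126507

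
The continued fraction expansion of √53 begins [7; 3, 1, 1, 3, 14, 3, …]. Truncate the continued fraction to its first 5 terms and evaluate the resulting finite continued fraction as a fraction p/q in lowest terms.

182/25

Work from the innermost term outward:
Start with 3.
1 + 1/(3/1) = 1 + 1/3 = 4/3
1 + 1/(4/3) = 1 + 3/4 = 7/4
3 + 1/(7/4) = 3 + 4/7 = 25/7
7 + 1/(25/7) = 7 + 7/25 = 182/25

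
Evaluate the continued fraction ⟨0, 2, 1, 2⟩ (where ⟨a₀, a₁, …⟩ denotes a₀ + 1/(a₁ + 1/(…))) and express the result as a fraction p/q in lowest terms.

a_0 = 0: 0/1
a_1 = 2: 1/2
a_2 = 1: 1/3
a_3 = 2: 3/8

3/8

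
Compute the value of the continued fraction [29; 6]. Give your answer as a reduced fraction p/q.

a_0 = 29: 29/1
a_1 = 6: 175/6

175/6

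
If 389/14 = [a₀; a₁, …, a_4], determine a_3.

389 ÷ 14 → quotient 27, remainder 11
14 ÷ 11 → quotient 1, remainder 3
11 ÷ 3 → quotient 3, remainder 2
3 ÷ 2 → quotient 1, remainder 1

1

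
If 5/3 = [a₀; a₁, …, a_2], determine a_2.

5 ÷ 3 → quotient 1, remainder 2
3 ÷ 2 → quotient 1, remainder 1
2 ÷ 1 → quotient 2, remainder 0

2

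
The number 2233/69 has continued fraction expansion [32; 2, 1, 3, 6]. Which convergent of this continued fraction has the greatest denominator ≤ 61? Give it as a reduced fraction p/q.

356/11

List convergents until the denominator exceeds the bound:
a_0 = 32: 32/1  (≤ bound)
a_1 = 2: 65/2  (≤ bound)
a_2 = 1: 97/3  (≤ bound)
a_3 = 3: 356/11  (≤ bound)
a_4 = 6: 2233/69  (> 61, stop)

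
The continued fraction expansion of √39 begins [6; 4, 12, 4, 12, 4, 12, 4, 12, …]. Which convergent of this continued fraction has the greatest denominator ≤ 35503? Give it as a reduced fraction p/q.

a_0 = 6: 6/1  (≤ bound)
a_1 = 4: 25/4  (≤ bound)
a_2 = 12: 306/49  (≤ bound)
a_3 = 4: 1249/200  (≤ bound)
a_4 = 12: 15294/2449  (≤ bound)
a_5 = 4: 62425/9996  (≤ bound)
a_6 = 12: 764394/122401  (> 35503, stop)

62425/9996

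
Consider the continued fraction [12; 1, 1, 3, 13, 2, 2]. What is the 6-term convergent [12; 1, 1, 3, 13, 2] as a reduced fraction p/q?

2426/193

Start with 2.
13 + 1/(2/1) = 13 + 1/2 = 27/2
3 + 1/(27/2) = 3 + 2/27 = 83/27
1 + 1/(83/27) = 1 + 27/83 = 110/83
1 + 1/(110/83) = 1 + 83/110 = 193/110
12 + 1/(193/110) = 12 + 110/193 = 2426/193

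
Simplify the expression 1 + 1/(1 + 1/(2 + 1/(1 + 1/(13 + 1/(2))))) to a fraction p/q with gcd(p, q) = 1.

199/114

Start with 2.
13 + 1/(2/1) = 13 + 1/2 = 27/2
1 + 1/(27/2) = 1 + 2/27 = 29/27
2 + 1/(29/27) = 2 + 27/29 = 85/29
1 + 1/(85/29) = 1 + 29/85 = 114/85
1 + 1/(114/85) = 1 + 85/114 = 199/114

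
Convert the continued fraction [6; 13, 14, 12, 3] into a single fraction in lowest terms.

Starting at the tail and folding back:
Start with 3.
12 + 1/(3/1) = 12 + 1/3 = 37/3
14 + 1/(37/3) = 14 + 3/37 = 521/37
13 + 1/(521/37) = 13 + 37/521 = 6810/521
6 + 1/(6810/521) = 6 + 521/6810 = 41381/6810

41381/6810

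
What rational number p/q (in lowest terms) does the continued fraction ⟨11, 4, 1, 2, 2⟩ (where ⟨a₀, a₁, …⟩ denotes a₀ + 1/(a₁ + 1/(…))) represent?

Starting at the tail and folding back:
Start with 2.
2 + 1/(2/1) = 2 + 1/2 = 5/2
1 + 1/(5/2) = 1 + 2/5 = 7/5
4 + 1/(7/5) = 4 + 5/7 = 33/7
11 + 1/(33/7) = 11 + 7/33 = 370/33

370/33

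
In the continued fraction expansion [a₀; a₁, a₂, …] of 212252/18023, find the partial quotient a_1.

1

212252 ÷ 18023 → quotient 11, remainder 13999
18023 ÷ 13999 → quotient 1, remainder 4024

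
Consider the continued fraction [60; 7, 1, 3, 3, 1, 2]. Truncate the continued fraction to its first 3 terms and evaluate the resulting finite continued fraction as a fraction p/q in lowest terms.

481/8

Compute successive convergents:
a_0 = 60: 60/1
a_1 = 7: 421/7
a_2 = 1: 481/8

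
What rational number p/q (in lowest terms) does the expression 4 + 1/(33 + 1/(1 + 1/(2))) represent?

Start with 2.
1 + 1/(2/1) = 1 + 1/2 = 3/2
33 + 1/(3/2) = 33 + 2/3 = 101/3
4 + 1/(101/3) = 4 + 3/101 = 407/101

407/101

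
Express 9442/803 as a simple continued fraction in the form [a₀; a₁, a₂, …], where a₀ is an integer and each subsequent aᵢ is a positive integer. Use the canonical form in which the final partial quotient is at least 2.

Repeatedly divide and take the remainder:
9442 ÷ 803 → quotient 11, remainder 609
803 ÷ 609 → quotient 1, remainder 194
609 ÷ 194 → quotient 3, remainder 27
194 ÷ 27 → quotient 7, remainder 5
27 ÷ 5 → quotient 5, remainder 2
5 ÷ 2 → quotient 2, remainder 1
2 ÷ 1 → quotient 2, remainder 0

[11; 1, 3, 7, 5, 2, 2]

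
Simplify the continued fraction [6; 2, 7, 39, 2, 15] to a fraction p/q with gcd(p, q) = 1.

119131/18422

a_0 = 6: 6/1
a_1 = 2: 13/2
a_2 = 7: 97/15
a_3 = 39: 3796/587
a_4 = 2: 7689/1189
a_5 = 15: 119131/18422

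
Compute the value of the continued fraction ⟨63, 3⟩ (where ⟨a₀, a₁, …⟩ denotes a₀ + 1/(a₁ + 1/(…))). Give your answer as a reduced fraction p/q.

Build up convergents one term at a time:
a_0 = 63: 63/1
a_1 = 3: 190/3

190/3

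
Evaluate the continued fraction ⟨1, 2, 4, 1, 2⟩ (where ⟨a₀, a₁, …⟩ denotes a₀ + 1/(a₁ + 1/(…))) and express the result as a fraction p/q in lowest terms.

Collapse the nested fraction from the inside out:
Start with 2.
1 + 1/(2/1) = 1 + 1/2 = 3/2
4 + 1/(3/2) = 4 + 2/3 = 14/3
2 + 1/(14/3) = 2 + 3/14 = 31/14
1 + 1/(31/14) = 1 + 14/31 = 45/31

45/31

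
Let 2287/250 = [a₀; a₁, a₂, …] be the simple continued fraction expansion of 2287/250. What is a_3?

3

Run the Euclidean algorithm, recording each quotient:
⌊2287/250⌋ = 9, remainder 37
⌊250/37⌋ = 6, remainder 28
⌊37/28⌋ = 1, remainder 9
⌊28/9⌋ = 3, remainder 1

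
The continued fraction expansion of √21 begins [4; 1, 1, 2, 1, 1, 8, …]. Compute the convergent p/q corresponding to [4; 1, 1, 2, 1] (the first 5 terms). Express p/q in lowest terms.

Work from the innermost term outward:
Start with 1.
2 + 1/(1/1) = 2 + 1/1 = 3/1
1 + 1/(3/1) = 1 + 1/3 = 4/3
1 + 1/(4/3) = 1 + 3/4 = 7/4
4 + 1/(7/4) = 4 + 4/7 = 32/7

32/7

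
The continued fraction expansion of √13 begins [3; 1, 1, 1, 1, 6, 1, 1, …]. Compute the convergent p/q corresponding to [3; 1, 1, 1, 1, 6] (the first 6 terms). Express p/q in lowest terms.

Start with 6.
1 + 1/(6/1) = 1 + 1/6 = 7/6
1 + 1/(7/6) = 1 + 6/7 = 13/7
1 + 1/(13/7) = 1 + 7/13 = 20/13
1 + 1/(20/13) = 1 + 13/20 = 33/20
3 + 1/(33/20) = 3 + 20/33 = 119/33

119/33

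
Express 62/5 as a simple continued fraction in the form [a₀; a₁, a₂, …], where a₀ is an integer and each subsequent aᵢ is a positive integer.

[12; 2, 2]

⌊62/5⌋ = 12, remainder 2
⌊5/2⌋ = 2, remainder 1
⌊2/1⌋ = 2, remainder 0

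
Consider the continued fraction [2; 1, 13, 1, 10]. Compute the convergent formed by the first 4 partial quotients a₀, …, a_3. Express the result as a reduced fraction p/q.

44/15

Start with 1.
13 + 1/(1/1) = 13 + 1/1 = 14/1
1 + 1/(14/1) = 1 + 1/14 = 15/14
2 + 1/(15/14) = 2 + 14/15 = 44/15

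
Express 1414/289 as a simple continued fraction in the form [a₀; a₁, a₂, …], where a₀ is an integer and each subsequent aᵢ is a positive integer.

1414 = 4·289 + 258, so a_0 = 4
289 = 1·258 + 31, so a_1 = 1
258 = 8·31 + 10, so a_2 = 8
31 = 3·10 + 1, so a_3 = 3
10 = 10·1 + 0, so a_4 = 10

[4; 1, 8, 3, 10]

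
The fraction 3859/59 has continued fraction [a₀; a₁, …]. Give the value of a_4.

2

3859 = 65·59 + 24, so a_0 = 65
59 = 2·24 + 11, so a_1 = 2
24 = 2·11 + 2, so a_2 = 2
11 = 5·2 + 1, so a_3 = 5
2 = 2·1 + 0, so a_4 = 2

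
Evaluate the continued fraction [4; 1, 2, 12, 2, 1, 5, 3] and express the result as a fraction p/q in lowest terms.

Use the convergent recurrence hₖ = aₖ·hₖ₋₁ + hₖ₋₂ (and likewise for the denominators kₖ):
a_0 = 4: 4/1
a_1 = 1: 5/1
a_2 = 2: 14/3
a_3 = 12: 173/37
a_4 = 2: 360/77
a_5 = 1: 533/114
a_6 = 5: 3025/647
a_7 = 3: 9608/2055

9608/2055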